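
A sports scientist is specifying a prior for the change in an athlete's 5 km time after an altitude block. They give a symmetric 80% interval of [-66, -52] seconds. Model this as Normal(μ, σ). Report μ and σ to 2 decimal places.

μ = -59.00, σ = 5.46

A symmetric 80% interval runs μ ± z·σ with z = 1.282.
Half-width = 7, so σ = 7/1.282 = 5.46.
μ is the interval midpoint, -59.00.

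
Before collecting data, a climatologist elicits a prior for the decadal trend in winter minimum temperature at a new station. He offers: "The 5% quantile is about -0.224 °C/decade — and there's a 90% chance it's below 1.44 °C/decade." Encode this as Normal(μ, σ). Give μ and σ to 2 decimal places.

For Normal(μ,σ), the p-quantile is μ + z_p·σ. Here z_{0.05} = -1.645, z_{0.9} = 1.282.
So -0.224 = μ − 1.645σ and 1.44 = μ + 1.282σ.
Subtracting: σ = (1.44 − -0.224)/(1.282 − (-1.645)) = 0.57.
Then μ = -0.224 − (-1.645)·0.57 = 0.71.

μ = 0.71, σ = 0.57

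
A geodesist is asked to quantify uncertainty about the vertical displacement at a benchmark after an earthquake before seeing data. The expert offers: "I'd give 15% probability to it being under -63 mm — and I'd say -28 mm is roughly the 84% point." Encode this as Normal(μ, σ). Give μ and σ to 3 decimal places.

The p-quantile of Normal(μ,σ) is μ + z_p·σ, with z_{0.15} = -1.036 and z_{0.84} = 0.9945.
Eliminate σ: μ = (z₂·x₁ − z₁·x₂)/(z₂ − z₁) = (0.9945·-63 − (-1.036)·-28)/2.031 = -45.138.
Then σ = (x₂ − x₁)/(z₂ − z₁) = (-28 − -63)/2.031 = 17.234.

μ = -45.138, σ = 17.234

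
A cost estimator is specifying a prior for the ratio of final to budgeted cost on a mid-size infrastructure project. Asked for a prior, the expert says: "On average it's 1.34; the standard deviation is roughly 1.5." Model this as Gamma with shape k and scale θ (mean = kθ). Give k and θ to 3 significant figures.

k ≈ 0.798, θ ≈ 1.68

For Gamma(k, scale θ): mean = kθ, variance = kθ², so CV = 1/√k.
CV = SD/mean = 1.5/1.34 = 1.119, hence k = 1/CV² = 0.798.
Then θ = mean/k = 1.34/0.798 = 1.68.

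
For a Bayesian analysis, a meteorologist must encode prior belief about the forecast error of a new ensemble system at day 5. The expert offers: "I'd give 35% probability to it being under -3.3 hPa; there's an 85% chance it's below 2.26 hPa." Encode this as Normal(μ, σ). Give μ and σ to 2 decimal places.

μ = -1.79, σ = 3.91

For Normal(μ,σ), the p-quantile is μ + z_p·σ. Here z_{0.35} = -0.3853, z_{0.85} = 1.036.
So -3.3 = μ − 0.3853σ and 2.26 = μ + 1.036σ.
Subtracting: σ = (2.26 − -3.3)/(1.036 − (-0.3853)) = 3.91.
Then μ = -3.3 − (-0.3853)·3.91 = -1.79.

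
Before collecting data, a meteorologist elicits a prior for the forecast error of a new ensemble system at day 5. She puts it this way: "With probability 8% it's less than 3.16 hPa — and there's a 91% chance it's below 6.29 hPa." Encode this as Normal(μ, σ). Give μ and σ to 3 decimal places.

μ = 4.762, σ = 1.140

The p-quantile of Normal(μ,σ) is μ + z_p·σ, with z_{0.08} = -1.405 and z_{0.91} = 1.341.
Eliminate σ: μ = (z₂·x₁ − z₁·x₂)/(z₂ − z₁) = (1.341·3.16 − (-1.405)·6.29)/2.746 = 4.762.
Then σ = (x₂ − x₁)/(z₂ − z₁) = (6.29 − 3.16)/2.746 = 1.140.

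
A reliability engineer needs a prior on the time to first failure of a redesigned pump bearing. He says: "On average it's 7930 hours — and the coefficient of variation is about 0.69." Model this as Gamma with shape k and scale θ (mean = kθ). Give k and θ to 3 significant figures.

k ≈ 2.1, θ ≈ 3780

For Gamma(k, scale θ): mean = kθ, variance = kθ², so CV = 1/√k.
CV = 0.69, hence k = 1/CV² = 2.1.
Then θ = mean/k = 7930/2.1 = 3780.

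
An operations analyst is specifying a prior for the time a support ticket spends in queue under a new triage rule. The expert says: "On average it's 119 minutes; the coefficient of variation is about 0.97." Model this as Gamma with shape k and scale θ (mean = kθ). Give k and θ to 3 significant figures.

For Gamma(k, scale θ): mean = kθ, variance = kθ², so CV = 1/√k.
CV = 0.97, hence k = 1/CV² = 1.06.
Then θ = mean/k = 119/1.06 = 112.

k ≈ 1.06, θ ≈ 112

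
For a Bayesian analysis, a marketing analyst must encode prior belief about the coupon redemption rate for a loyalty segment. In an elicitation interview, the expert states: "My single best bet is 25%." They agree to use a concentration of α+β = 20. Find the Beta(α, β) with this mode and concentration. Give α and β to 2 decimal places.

α = 5.50, β = 14.50

For α,β > 1 the Beta mode is (α−1)/(α+β−2). With α+β = 20, the mode is (α−1)/18.
Set (α−1)/18 = 0.25 → α = 1 + 0.25·18 = 5.50.
β = 20 − α = 14.50.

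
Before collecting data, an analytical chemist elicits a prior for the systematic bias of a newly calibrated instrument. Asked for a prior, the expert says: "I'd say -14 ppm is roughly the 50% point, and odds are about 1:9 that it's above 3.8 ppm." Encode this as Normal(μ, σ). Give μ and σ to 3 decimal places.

For Normal(μ,σ), the p-quantile is μ + z_p·σ. Here z_{0.5} = 0, z_{0.9} = 1.282.
So -14 = μ + 0σ and 3.8 = μ + 1.282σ.
Subtracting: σ = (3.8 − -14)/(1.282 − (0)) = 13.889.
Then μ = -14 − (0)·13.889 = -14.000.

μ = -14.000, σ = 13.889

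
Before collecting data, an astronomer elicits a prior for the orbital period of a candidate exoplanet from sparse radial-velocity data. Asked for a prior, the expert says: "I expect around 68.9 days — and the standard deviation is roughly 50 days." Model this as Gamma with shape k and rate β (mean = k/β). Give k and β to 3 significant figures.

k ≈ 1.9, β ≈ 0.0276

For Gamma(k, rate β): mean = k/β, variance = k/β², so CV = 1/√k.
CV = SD/mean = 50/68.9 = 0.7257, hence k = 1/CV² = 1.9.
Then β = k/mean = 1.9/68.9 = 0.0276.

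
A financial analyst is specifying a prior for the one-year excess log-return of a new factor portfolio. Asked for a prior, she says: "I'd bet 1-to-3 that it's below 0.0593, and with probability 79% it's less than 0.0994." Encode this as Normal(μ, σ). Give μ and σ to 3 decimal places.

μ = 0.078, σ = 0.027

The p-quantile of Normal(μ,σ) is μ + z_p·σ, with z_{0.25} = -0.6745 and z_{0.79} = 0.8064.
Eliminate σ: μ = (z₂·x₁ − z₁·x₂)/(z₂ − z₁) = (0.8064·0.0593 − (-0.6745)·0.0994)/1.481 = 0.078.
Then σ = (x₂ − x₁)/(z₂ − z₁) = (0.0994 − 0.0593)/1.481 = 0.027.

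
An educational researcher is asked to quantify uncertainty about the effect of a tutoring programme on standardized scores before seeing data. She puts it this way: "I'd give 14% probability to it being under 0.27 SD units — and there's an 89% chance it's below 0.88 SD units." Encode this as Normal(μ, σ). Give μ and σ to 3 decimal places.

μ = 0.556, σ = 0.264

For Normal(μ,σ), the p-quantile is μ + z_p·σ. Here z_{0.14} = -1.08, z_{0.89} = 1.227.
So 0.27 = μ − 1.08σ and 0.88 = μ + 1.227σ.
Subtracting: σ = (0.88 − 0.27)/(1.227 − (-1.08)) = 0.264.
Then μ = 0.27 − (-1.08)·0.264 = 0.556.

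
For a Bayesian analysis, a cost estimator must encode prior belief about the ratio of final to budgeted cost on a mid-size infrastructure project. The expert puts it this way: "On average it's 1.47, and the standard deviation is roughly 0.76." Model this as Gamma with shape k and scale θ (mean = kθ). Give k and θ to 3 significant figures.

k ≈ 3.74, θ ≈ 0.393

For Gamma(k, scale θ): mean = kθ, variance = kθ², so CV = 1/√k.
CV = SD/mean = 0.76/1.47 = 0.517, hence k = 1/CV² = 3.74.
Then θ = mean/k = 1.47/3.74 = 0.393.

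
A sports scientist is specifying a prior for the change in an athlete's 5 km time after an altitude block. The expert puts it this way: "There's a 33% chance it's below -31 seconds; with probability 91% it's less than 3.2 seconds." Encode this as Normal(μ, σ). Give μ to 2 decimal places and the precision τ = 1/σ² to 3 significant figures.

μ = -22.55, τ = 0.00271

For Normal(μ,σ), the p-quantile is μ + z_p·σ. Here z_{0.33} = -0.4399, z_{0.91} = 1.341.
So -31 = μ − 0.4399σ and 3.2 = μ + 1.341σ.
Subtracting: σ = (3.2 − -31)/(1.341 − (-0.4399)) = 19.21.
Then μ = -31 − (-0.4399)·19.21 = -22.55.
Precision τ = 1/σ² = 1/19.21² = 0.00271.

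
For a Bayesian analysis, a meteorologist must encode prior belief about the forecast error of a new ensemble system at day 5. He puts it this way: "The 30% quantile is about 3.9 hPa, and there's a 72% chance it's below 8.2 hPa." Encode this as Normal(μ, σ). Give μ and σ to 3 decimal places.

The p-quantile of Normal(μ,σ) is μ + z_p·σ, with z_{0.3} = -0.5244 and z_{0.72} = 0.5828.
Eliminate σ: μ = (z₂·x₁ − z₁·x₂)/(z₂ − z₁) = (0.5828·3.9 − (-0.5244)·8.2)/1.107 = 5.937.
Then σ = (x₂ − x₁)/(z₂ − z₁) = (8.2 − 3.9)/1.107 = 3.884.

μ = 5.937, σ = 3.884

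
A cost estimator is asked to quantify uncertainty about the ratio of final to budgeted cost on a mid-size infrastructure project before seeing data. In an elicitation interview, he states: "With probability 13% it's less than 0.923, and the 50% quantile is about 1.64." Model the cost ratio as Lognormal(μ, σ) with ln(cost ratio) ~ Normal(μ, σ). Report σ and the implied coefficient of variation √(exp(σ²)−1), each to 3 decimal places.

If T ~ Lognormal(μ,σ) then ln T ~ Normal(μ,σ), so the p-quantile of ln T is μ + z_p·σ.
ln(0.923) = -0.08013 and ln(1.64) = 0.4947; z_{0.13} = -1.126, z_{0.5} = 0.
σ = (0.4947 − -0.08013)/(0 − (-1.126)) = 0.510.
μ = -0.08013 − (-1.126)·0.510 = 0.495.
CV = √(exp(σ²)−1) = √(exp(0.2604)−1) = 0.545.

σ ≈ 0.510, CV ≈ 0.545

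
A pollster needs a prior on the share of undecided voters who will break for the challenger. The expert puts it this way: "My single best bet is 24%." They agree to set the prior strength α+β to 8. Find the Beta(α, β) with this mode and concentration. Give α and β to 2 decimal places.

For α,β > 1 the Beta mode is (α−1)/(α+β−2). With α+β = 8, the mode is (α−1)/6.
Set (α−1)/6 = 0.24 → α = 1 + 0.24·6 = 2.44.
β = 8 − α = 5.56.

α = 2.44, β = 5.56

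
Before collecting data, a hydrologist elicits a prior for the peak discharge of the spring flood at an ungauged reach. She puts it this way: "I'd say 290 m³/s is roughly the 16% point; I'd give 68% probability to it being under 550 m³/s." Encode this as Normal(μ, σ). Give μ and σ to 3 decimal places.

μ = 466.834, σ = 177.820

For Normal(μ,σ), the p-quantile is μ + z_p·σ. Here z_{0.16} = -0.9945, z_{0.68} = 0.4677.
So 290 = μ − 0.9945σ and 550 = μ + 0.4677σ.
Subtracting: σ = (550 − 290)/(0.4677 − (-0.9945)) = 177.820.
Then μ = 290 − (-0.9945)·177.820 = 466.834.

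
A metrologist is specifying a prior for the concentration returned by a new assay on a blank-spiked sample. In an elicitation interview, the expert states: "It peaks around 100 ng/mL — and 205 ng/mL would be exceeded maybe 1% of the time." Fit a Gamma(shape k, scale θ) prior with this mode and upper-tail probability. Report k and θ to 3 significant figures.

k ≈ 10.5, θ ≈ 10.5

Gamma(k,θ) with k>1 has mode (k−1)θ, so θ = 100/(k−1).
Need P(X < 205) = 0.99 with θ tied to k this way. Start at k = 2, θ = 100: P(X<205) ≈ 0.607.
Too low — raise k to concentrate. Iterating converges to k ≈ 10.5.
Then θ = 100/(10.5−1) ≈ 10.5.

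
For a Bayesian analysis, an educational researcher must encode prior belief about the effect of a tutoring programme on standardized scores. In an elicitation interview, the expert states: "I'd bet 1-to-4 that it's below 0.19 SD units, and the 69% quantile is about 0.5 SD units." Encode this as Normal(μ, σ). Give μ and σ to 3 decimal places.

μ = 0.385, σ = 0.232

For Normal(μ,σ), the p-quantile is μ + z_p·σ. Here z_{0.2} = -0.8416, z_{0.69} = 0.4959.
So 0.19 = μ − 0.8416σ and 0.5 = μ + 0.4959σ.
Subtracting: σ = (0.5 − 0.19)/(0.4959 − (-0.8416)) = 0.232.
Then μ = 0.19 − (-0.8416)·0.232 = 0.385.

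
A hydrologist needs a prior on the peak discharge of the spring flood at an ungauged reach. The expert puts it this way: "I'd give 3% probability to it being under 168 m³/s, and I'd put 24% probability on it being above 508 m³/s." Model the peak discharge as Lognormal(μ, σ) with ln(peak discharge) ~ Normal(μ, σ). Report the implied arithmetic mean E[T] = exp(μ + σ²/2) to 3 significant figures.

If T ~ Lognormal(μ,σ) then ln T ~ Normal(μ,σ), so the p-quantile of ln T is μ + z_p·σ.
ln(168) = 5.124 and ln(508) = 6.23; z_{0.03} = -1.881, z_{0.76} = 0.7063.
σ = (6.23 − 5.124)/(0.7063 − (-1.881)) = 0.428.
μ = 5.124 − (-1.881)·0.428 = 5.928.
E[T] = exp(μ + σ²/2) = exp(5.928 + 0.0915) = 412 m³/s.

E[T] ≈ 412 m³/s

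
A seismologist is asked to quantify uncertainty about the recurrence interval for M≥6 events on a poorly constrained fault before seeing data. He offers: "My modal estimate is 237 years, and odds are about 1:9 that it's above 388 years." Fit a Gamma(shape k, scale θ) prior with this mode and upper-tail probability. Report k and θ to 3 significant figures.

k ≈ 8.76, θ ≈ 30.6

Gamma(k,θ) with k>1 has mode (k−1)θ, so θ = 237/(k−1).
Need P(X < 388) = 0.9 with θ tied to k this way. Start at k = 2, θ = 237: P(X<388) ≈ 0.487.
Too low — raise k to concentrate. Iterating converges to k ≈ 8.76.
Then θ = 237/(8.76−1) ≈ 30.6.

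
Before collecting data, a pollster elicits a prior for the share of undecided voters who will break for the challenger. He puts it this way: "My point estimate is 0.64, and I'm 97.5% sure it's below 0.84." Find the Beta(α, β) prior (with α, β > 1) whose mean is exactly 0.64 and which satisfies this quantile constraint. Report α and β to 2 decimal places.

α ≈ 11.24, β ≈ 6.32

With mean 0.64 fixed, write α = 0.64s, β = 0.36s where s = α+β.
Need P(θ < 0.84) = 0.975 under Beta(0.64s, 0.36s). Normal approximation: (q−m)/√(m(1−m)/s) ≈ z_{0.975} = 1.96, so s ≈ 0.64·0.36·(1.96)²/(0.84−0.64)² = 22.1.
At s = 22.1: P(θ<0.84) ≈ 0.987. Adjusting to match 0.975 gives s ≈ 17.57.
So α = 0.64·17.57 ≈ 11.24, β = 0.36·17.57 ≈ 6.32.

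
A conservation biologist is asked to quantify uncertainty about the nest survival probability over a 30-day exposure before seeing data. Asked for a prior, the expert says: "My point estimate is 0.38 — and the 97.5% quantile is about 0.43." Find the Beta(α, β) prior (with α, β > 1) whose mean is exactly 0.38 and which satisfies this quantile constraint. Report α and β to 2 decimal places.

α ≈ 140.46, β ≈ 229.17

With mean 0.38 fixed, write α = 0.38s, β = 0.62s where s = α+β.
Need P(θ < 0.43) = 0.975 under Beta(0.38s, 0.62s). Normal approximation: (q−m)/√(m(1−m)/s) ≈ z_{0.975} = 1.96, so s ≈ 0.38·0.62·(1.96)²/(0.43−0.38)² = 362.0.
At s = 362.0: P(θ<0.43) ≈ 0.974. Adjusting to match 0.975 gives s ≈ 369.62.
So α = 0.38·369.62 ≈ 140.46, β = 0.62·369.62 ≈ 229.17.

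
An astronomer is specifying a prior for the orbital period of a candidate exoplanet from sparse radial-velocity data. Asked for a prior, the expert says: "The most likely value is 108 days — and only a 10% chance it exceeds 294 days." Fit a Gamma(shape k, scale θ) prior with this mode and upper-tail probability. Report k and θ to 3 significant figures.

k ≈ 2.91, θ ≈ 56.6

Gamma(k,θ) with k>1 has mode (k−1)θ, so θ = 108/(k−1).
Need P(X < 294) = 0.9 with θ tied to k this way. Start at k = 2, θ = 108: P(X<294) ≈ 0.755.
Too low — raise k to concentrate. Iterating converges to k ≈ 2.91.
Then θ = 108/(2.91−1) ≈ 56.6.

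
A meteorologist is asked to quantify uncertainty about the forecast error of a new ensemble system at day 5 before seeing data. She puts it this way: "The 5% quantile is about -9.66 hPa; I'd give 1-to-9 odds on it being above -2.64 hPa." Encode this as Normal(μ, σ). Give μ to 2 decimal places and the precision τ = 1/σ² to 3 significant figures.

μ = -5.71, τ = 0.174

The p-quantile of Normal(μ,σ) is μ + z_p·σ, with z_{0.05} = -1.645 and z_{0.9} = 1.282.
Eliminate σ: μ = (z₂·x₁ − z₁·x₂)/(z₂ − z₁) = (1.282·-9.66 − (-1.645)·-2.64)/2.926 = -5.71.
Then σ = (x₂ − x₁)/(z₂ − z₁) = (-2.64 − -9.66)/2.926 = 2.40.
Precision τ = 1/σ² = 1/2.399² = 0.174.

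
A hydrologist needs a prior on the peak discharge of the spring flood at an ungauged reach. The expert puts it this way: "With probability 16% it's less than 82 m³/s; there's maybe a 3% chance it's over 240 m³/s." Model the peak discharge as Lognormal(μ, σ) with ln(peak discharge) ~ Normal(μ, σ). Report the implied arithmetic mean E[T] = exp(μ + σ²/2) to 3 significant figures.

E[T] ≈ 127 m³/s

If T ~ Lognormal(μ,σ) then ln T ~ Normal(μ,σ), so the p-quantile of ln T is μ + z_p·σ.
ln(82) = 4.407 and ln(240) = 5.481; z_{0.16} = -0.9945, z_{0.97} = 1.881.
σ = (5.481 − 4.407)/(1.881 − (-0.9945)) = 0.374.
μ = 4.407 − (-0.9945)·0.374 = 4.778.
E[T] = exp(μ + σ²/2) = exp(4.778 + 0.0698) = 127 m³/s.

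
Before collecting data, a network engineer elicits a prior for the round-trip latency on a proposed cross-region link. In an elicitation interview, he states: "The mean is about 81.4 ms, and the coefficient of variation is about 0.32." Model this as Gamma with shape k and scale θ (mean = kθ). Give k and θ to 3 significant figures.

For Gamma(k, scale θ): mean = kθ, variance = kθ², so CV = 1/√k.
CV = 0.32, hence k = 1/CV² = 9.77.
Then θ = mean/k = 81.4/9.77 = 8.34.

k ≈ 9.77, θ ≈ 8.34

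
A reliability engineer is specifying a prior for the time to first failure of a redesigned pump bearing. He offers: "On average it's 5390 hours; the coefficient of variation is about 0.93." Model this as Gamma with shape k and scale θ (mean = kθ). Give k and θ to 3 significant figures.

For Gamma(k, scale θ): mean = kθ, variance = kθ², so CV = 1/√k.
CV = 0.93, hence k = 1/CV² = 1.16.
Then θ = mean/k = 5390/1.16 = 4660.

k ≈ 1.16, θ ≈ 4660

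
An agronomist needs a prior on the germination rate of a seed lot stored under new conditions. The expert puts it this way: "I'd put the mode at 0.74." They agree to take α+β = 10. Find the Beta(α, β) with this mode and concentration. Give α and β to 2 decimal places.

α = 6.92, β = 3.08

For α,β > 1 the Beta mode is (α−1)/(α+β−2). With α+β = 10, the mode is (α−1)/8.
Set (α−1)/8 = 0.74 → α = 1 + 0.74·8 = 6.92.
β = 10 − α = 3.08.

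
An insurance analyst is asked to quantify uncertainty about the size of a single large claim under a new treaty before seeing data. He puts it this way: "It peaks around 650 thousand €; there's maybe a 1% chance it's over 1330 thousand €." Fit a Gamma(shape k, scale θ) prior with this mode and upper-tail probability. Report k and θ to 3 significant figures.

Gamma(k,θ) with k>1 has mode (k−1)θ, so θ = 650/(k−1).
Need P(X < 1330) = 0.99 with θ tied to k this way. Start at k = 2, θ = 650: P(X<1330) ≈ 0.606.
Too low — raise k to concentrate. Iterating converges to k ≈ 10.5.
Then θ = 650/(10.5−1) ≈ 68.1.

k ≈ 10.5, θ ≈ 68.1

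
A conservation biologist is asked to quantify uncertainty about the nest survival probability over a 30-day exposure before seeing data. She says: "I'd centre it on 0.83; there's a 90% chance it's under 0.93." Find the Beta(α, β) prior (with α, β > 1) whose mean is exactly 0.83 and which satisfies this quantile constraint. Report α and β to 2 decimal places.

With mean 0.83 fixed, write α = 0.83s, β = 0.17s where s = α+β.
Need P(θ < 0.93) = 0.9 under Beta(0.83s, 0.17s). Normal approximation: (q−m)/√(m(1−m)/s) ≈ z_{0.9} = 1.28, so s ≈ 0.83·0.17·(1.28)²/(0.93−0.83)² = 23.2.
At s = 23.2: P(θ<0.93) ≈ 0.930. Adjusting to match 0.9 gives s ≈ 18.46.
So α = 0.83·18.46 ≈ 15.32, β = 0.17·18.46 ≈ 3.14.

α ≈ 15.32, β ≈ 3.14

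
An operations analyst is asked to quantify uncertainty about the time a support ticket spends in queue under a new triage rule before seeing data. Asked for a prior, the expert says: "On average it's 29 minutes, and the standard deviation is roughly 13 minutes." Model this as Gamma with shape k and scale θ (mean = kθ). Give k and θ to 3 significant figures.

For Gamma(k, scale θ): mean = kθ, variance = kθ², so CV = 1/√k.
CV = SD/mean = 13/29 = 0.4483, hence k = 1/CV² = 4.98.
Then θ = mean/k = 29/4.98 = 5.83.

k ≈ 4.98, θ ≈ 5.83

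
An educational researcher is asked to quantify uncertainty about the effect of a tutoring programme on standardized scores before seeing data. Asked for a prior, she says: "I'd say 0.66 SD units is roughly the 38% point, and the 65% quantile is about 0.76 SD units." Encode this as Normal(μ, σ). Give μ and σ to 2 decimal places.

The p-quantile of Normal(μ,σ) is μ + z_p·σ, with z_{0.38} = -0.3055 and z_{0.65} = 0.3853.
Eliminate σ: μ = (z₂·x₁ − z₁·x₂)/(z₂ − z₁) = (0.3853·0.66 − (-0.3055)·0.76)/0.6908 = 0.70.
Then σ = (x₂ − x₁)/(z₂ − z₁) = (0.76 − 0.66)/0.6908 = 0.14.

μ = 0.70, σ = 0.14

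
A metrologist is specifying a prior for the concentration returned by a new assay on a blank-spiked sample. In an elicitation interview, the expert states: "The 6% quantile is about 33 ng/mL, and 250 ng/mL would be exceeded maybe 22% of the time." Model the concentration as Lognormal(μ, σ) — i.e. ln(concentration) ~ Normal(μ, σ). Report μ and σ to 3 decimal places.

μ ≈ 4.849, σ ≈ 0.870

If T ~ Lognormal(μ,σ) then ln T ~ Normal(μ,σ), so the p-quantile of ln T is μ + z_p·σ.
ln(33) = 3.497 and ln(250) = 5.521; z_{0.06} = -1.555, z_{0.78} = 0.7722.
σ = (5.521 − 3.497)/(0.7722 − (-1.555)) = 0.870.
μ = 3.497 − (-1.555)·0.870 = 4.849.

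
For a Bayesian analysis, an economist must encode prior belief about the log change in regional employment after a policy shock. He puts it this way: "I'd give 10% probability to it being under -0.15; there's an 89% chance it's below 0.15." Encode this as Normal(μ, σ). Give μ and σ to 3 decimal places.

μ = 0.003, σ = 0.120

The p-quantile of Normal(μ,σ) is μ + z_p·σ, with z_{0.1} = -1.282 and z_{0.89} = 1.227.
Eliminate σ: μ = (z₂·x₁ − z₁·x₂)/(z₂ − z₁) = (1.227·-0.15 − (-1.282)·0.15)/2.508 = 0.003.
Then σ = (x₂ − x₁)/(z₂ − z₁) = (0.15 − -0.15)/2.508 = 0.120.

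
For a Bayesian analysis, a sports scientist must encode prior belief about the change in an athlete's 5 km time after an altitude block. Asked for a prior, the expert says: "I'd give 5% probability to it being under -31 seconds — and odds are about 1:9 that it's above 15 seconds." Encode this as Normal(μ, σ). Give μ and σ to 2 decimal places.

For Normal(μ,σ), the p-quantile is μ + z_p·σ. Here z_{0.05} = -1.645, z_{0.9} = 1.282.
So -31 = μ − 1.645σ and 15 = μ + 1.282σ.
Subtracting: σ = (15 − -31)/(1.282 − (-1.645)) = 15.72.
Then μ = -31 − (-1.645)·15.72 = -5.14.

μ = -5.14, σ = 15.72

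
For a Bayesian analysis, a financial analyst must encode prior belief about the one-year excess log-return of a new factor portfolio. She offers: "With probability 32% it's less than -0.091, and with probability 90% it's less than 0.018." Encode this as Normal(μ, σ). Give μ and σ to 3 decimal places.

μ = -0.062, σ = 0.062

The p-quantile of Normal(μ,σ) is μ + z_p·σ, with z_{0.32} = -0.4677 and z_{0.9} = 1.282.
Eliminate σ: μ = (z₂·x₁ − z₁·x₂)/(z₂ − z₁) = (1.282·-0.091 − (-0.4677)·0.018)/1.749 = -0.062.
Then σ = (x₂ − x₁)/(z₂ − z₁) = (0.018 − -0.091)/1.749 = 0.062.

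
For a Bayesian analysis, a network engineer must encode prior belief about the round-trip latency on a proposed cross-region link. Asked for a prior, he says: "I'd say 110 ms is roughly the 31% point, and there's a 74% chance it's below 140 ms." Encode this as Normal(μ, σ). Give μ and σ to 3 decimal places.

For Normal(μ,σ), the p-quantile is μ + z_p·σ. Here z_{0.31} = -0.4959, z_{0.74} = 0.6433.
So 110 = μ − 0.4959σ and 140 = μ + 0.6433σ.
Subtracting: σ = (140 − 110)/(0.6433 − (-0.4959)) = 26.334.
Then μ = 110 − (-0.4959)·26.334 = 123.058.

μ = 123.058, σ = 26.334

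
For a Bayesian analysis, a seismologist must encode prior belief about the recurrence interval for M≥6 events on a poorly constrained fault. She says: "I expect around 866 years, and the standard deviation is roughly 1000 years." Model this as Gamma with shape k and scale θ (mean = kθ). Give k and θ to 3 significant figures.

k ≈ 0.75, θ ≈ 1150

For Gamma(k, scale θ): mean = kθ, variance = kθ², so CV = 1/√k.
CV = SD/mean = 1000/866 = 1.155, hence k = 1/CV² = 0.75.
Then θ = mean/k = 866/0.75 = 1150.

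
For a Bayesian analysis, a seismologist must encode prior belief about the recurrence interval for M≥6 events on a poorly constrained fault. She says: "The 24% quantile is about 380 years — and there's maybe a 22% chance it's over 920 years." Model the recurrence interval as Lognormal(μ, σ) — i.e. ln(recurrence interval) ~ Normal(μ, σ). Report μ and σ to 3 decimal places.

If T ~ Lognormal(μ,σ) then ln T ~ Normal(μ,σ), so the p-quantile of ln T is μ + z_p·σ.
ln(380) = 5.94 and ln(920) = 6.824; z_{0.24} = -0.7063, z_{0.78} = 0.7722.
σ = (6.824 − 5.94)/(0.7722 − (-0.7063)) = 0.598.
μ = 5.94 − (-0.7063)·0.598 = 6.363.

μ ≈ 6.363, σ ≈ 0.598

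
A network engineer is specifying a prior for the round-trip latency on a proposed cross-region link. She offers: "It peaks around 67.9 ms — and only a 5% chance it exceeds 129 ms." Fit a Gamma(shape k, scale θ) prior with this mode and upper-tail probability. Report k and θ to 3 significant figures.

k ≈ 7.75, θ ≈ 10.1

Gamma(k,θ) with k>1 has mode (k−1)θ, so θ = 67.9/(k−1).
Need P(X < 129) = 0.95 with θ tied to k this way. Start at k = 2, θ = 67.9: P(X<129) ≈ 0.566.
Too low — raise k to concentrate. Iterating converges to k ≈ 7.75.
Then θ = 67.9/(7.75−1) ≈ 10.1.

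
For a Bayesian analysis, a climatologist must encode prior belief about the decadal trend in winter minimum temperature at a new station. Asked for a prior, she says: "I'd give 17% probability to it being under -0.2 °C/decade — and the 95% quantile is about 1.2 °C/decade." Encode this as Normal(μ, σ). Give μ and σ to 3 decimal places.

μ = 0.314, σ = 0.539

The p-quantile of Normal(μ,σ) is μ + z_p·σ, with z_{0.17} = -0.9542 and z_{0.95} = 1.645.
Eliminate σ: μ = (z₂·x₁ − z₁·x₂)/(z₂ − z₁) = (1.645·-0.2 − (-0.9542)·1.2)/2.599 = 0.314.
Then σ = (x₂ − x₁)/(z₂ − z₁) = (1.2 − -0.2)/2.599 = 0.539.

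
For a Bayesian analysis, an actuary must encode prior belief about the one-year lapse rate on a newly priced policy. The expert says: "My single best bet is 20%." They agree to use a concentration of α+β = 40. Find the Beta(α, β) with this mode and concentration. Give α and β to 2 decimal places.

α = 8.60, β = 31.40

For α,β > 1 the Beta mode is (α−1)/(α+β−2). With α+β = 40, the mode is (α−1)/38.
Set (α−1)/38 = 0.2 → α = 1 + 0.2·38 = 8.60.
β = 40 − α = 31.40.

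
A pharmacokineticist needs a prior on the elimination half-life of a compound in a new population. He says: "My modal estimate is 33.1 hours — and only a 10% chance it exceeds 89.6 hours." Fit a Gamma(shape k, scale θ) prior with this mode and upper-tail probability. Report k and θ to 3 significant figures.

Gamma(k,θ) with k>1 has mode (k−1)θ, so θ = 33.1/(k−1).
Need P(X < 89.6) = 0.9 with θ tied to k this way. Start at k = 2, θ = 33.1: P(X<89.6) ≈ 0.753.
Too low — raise k to concentrate. Iterating converges to k ≈ 2.93.
Then θ = 33.1/(2.93−1) ≈ 17.1.

k ≈ 2.93, θ ≈ 17.1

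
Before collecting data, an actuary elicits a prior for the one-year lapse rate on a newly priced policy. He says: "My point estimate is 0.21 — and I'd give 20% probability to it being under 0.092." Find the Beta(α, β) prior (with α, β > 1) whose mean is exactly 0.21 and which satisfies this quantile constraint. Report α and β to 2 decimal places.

With mean 0.21 fixed, write α = 0.21s, β = 0.79s where s = α+β.
Need P(θ < 0.092) = 0.2 under Beta(0.21s, 0.79s). Normal approximation: (q−m)/√(m(1−m)/s) ≈ z_{0.2} = -0.842, so s ≈ 0.21·0.79·(-0.842)²/(0.092−0.21)² = 8.4.
At s = 8.4: P(θ<0.092) ≈ 0.202. Adjusting to match 0.2 gives s ≈ 8.54.
So α = 0.21·8.54 ≈ 1.79, β = 0.79·8.54 ≈ 6.75.

α ≈ 1.79, β ≈ 6.75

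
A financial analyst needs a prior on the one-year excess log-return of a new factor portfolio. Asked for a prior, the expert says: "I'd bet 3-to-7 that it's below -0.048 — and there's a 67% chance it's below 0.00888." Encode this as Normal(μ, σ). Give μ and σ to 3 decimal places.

For Normal(μ,σ), the p-quantile is μ + z_p·σ. Here z_{0.3} = -0.5244, z_{0.67} = 0.4399.
So -0.048 = μ − 0.5244σ and 0.00888 = μ + 0.4399σ.
Subtracting: σ = (0.00888 − -0.048)/(0.4399 − (-0.5244)) = 0.059.
Then μ = -0.048 − (-0.5244)·0.059 = -0.017.

μ = -0.017, σ = 0.059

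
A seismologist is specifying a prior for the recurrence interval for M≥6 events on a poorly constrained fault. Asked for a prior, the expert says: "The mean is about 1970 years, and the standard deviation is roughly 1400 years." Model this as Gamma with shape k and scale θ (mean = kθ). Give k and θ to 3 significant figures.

k ≈ 1.98, θ ≈ 995

For Gamma(k, scale θ): mean = kθ, variance = kθ², so CV = 1/√k.
CV = SD/mean = 1400/1970 = 0.7107, hence k = 1/CV² = 1.98.
Then θ = mean/k = 1970/1.98 = 995.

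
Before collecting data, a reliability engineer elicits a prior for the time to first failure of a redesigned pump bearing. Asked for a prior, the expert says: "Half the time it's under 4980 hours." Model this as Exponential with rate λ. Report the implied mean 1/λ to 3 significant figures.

Exponential median = ln 2 / λ, so λ = ln 2 / 4980.0 = 0.000139.
Mean = 1/λ = 7180 hours.

mean ≈ 7180 hours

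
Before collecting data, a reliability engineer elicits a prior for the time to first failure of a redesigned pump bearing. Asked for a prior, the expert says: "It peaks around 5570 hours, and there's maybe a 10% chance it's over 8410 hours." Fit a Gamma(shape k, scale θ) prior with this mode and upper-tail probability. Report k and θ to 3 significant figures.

Gamma(k,θ) with k>1 has mode (k−1)θ, so θ = 5570/(k−1).
Need P(X < 8410) = 0.9 with θ tied to k this way. Start at k = 2, θ = 5570: P(X<8410) ≈ 0.445.
Too low — raise k to concentrate. Iterating converges to k ≈ 12.
Then θ = 5570/(12−1) ≈ 508.

k ≈ 12, θ ≈ 508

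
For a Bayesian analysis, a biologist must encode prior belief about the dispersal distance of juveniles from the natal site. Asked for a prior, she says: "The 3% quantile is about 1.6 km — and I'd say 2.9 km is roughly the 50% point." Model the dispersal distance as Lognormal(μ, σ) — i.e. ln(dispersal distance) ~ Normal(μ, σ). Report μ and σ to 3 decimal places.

If T ~ Lognormal(μ,σ) then ln T ~ Normal(μ,σ), so the p-quantile of ln T is μ + z_p·σ.
ln(1.6) = 0.47 and ln(2.9) = 1.065; z_{0.03} = -1.881, z_{0.5} = 0.
σ = (1.065 − 0.47)/(0 − (-1.881)) = 0.316.
μ = 0.47 − (-1.881)·0.316 = 1.065.

μ ≈ 1.065, σ ≈ 0.316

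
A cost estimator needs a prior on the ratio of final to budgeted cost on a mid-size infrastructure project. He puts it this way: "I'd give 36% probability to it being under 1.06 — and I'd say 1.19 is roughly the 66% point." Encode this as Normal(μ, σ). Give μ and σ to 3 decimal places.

The p-quantile of Normal(μ,σ) is μ + z_p·σ, with z_{0.36} = -0.3585 and z_{0.66} = 0.4125.
Eliminate σ: μ = (z₂·x₁ − z₁·x₂)/(z₂ − z₁) = (0.4125·1.06 − (-0.3585)·1.19)/0.7709 = 1.120.
Then σ = (x₂ − x₁)/(z₂ − z₁) = (1.19 − 1.06)/0.7709 = 0.169.

μ = 1.120, σ = 0.169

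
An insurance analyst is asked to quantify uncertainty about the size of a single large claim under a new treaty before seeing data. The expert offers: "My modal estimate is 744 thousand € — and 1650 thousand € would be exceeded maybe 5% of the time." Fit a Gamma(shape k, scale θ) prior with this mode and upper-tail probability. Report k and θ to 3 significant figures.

k ≈ 5.33, θ ≈ 172

Gamma(k,θ) with k>1 has mode (k−1)θ, so θ = 744/(k−1).
Need P(X < 1650) = 0.95 with θ tied to k this way. Start at k = 2, θ = 744: P(X<1650) ≈ 0.650.
Too low — raise k to concentrate. Iterating converges to k ≈ 5.33.
Then θ = 744/(5.33−1) ≈ 172.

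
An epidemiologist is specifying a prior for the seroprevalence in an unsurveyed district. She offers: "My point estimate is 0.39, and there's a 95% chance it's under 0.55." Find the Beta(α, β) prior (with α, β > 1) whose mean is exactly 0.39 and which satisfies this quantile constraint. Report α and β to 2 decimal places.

With mean 0.39 fixed, write α = 0.39s, β = 0.61s where s = α+β.
Need P(θ < 0.55) = 0.95 under Beta(0.39s, 0.61s). Normal approximation: (q−m)/√(m(1−m)/s) ≈ z_{0.95} = 1.64, so s ≈ 0.39·0.61·(1.64)²/(0.55−0.39)² = 25.1.
At s = 25.1: P(θ<0.55) ≈ 0.948. Adjusting to match 0.95 gives s ≈ 25.83.
So α = 0.39·25.83 ≈ 10.07, β = 0.61·25.83 ≈ 15.76.

α ≈ 10.07, β ≈ 15.76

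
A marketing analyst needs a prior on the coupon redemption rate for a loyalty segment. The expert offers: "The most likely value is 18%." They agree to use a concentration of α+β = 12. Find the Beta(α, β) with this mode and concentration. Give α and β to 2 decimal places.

For α,β > 1 the Beta mode is (α−1)/(α+β−2). With α+β = 12, the mode is (α−1)/10.
Set (α−1)/10 = 0.18 → α = 1 + 0.18·10 = 2.80.
β = 12 − α = 9.20.

α = 2.80, β = 9.20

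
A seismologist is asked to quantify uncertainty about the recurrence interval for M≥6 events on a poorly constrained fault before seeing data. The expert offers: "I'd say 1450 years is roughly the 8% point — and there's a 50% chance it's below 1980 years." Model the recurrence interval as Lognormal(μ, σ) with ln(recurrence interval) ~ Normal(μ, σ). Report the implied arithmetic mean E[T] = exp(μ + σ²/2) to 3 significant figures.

E[T] ≈ 2030 years

If T ~ Lognormal(μ,σ) then ln T ~ Normal(μ,σ), so the p-quantile of ln T is μ + z_p·σ.
ln(1450) = 7.279 and ln(1980) = 7.591; z_{0.08} = -1.405, z_{0.5} = 0.
σ = (7.591 − 7.279)/(0 − (-1.405)) = 0.222.
μ = 7.279 − (-1.405)·0.222 = 7.591.
E[T] = exp(μ + σ²/2) = exp(7.591 + 0.0246) = 2030 years.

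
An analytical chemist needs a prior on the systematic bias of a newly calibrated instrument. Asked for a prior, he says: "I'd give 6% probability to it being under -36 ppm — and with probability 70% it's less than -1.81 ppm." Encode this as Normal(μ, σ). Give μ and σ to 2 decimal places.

The p-quantile of Normal(μ,σ) is μ + z_p·σ, with z_{0.06} = -1.555 and z_{0.7} = 0.5244.
Eliminate σ: μ = (z₂·x₁ − z₁·x₂)/(z₂ − z₁) = (0.5244·-36 − (-1.555)·-1.81)/2.079 = -10.43.
Then σ = (x₂ − x₁)/(z₂ − z₁) = (-1.81 − -36)/2.079 = 16.44.

μ = -10.43, σ = 16.44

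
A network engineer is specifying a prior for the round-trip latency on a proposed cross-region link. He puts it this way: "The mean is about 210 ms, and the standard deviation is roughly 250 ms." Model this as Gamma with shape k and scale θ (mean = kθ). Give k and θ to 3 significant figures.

k ≈ 0.706, θ ≈ 298

For Gamma(k, scale θ): mean = kθ, variance = kθ², so CV = 1/√k.
CV = SD/mean = 250/210 = 1.19, hence k = 1/CV² = 0.706.
Then θ = mean/k = 210/0.706 = 298.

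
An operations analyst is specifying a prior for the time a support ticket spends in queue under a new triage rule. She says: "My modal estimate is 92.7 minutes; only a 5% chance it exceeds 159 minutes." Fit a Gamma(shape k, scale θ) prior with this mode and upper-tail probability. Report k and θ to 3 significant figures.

k ≈ 10.6, θ ≈ 9.67

Gamma(k,θ) with k>1 has mode (k−1)θ, so θ = 92.7/(k−1).
Need P(X < 159) = 0.95 with θ tied to k this way. Start at k = 2, θ = 92.7: P(X<159) ≈ 0.511.
Too low — raise k to concentrate. Iterating converges to k ≈ 10.6.
Then θ = 92.7/(10.6−1) ≈ 9.67.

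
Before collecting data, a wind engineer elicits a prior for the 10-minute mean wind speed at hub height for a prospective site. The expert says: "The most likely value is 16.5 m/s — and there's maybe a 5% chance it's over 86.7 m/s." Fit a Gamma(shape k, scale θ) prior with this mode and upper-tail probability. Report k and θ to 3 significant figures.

k ≈ 1.86, θ ≈ 19.2

Gamma(k,θ) with k>1 has mode (k−1)θ, so θ = 16.5/(k−1).
Need P(X < 86.7) = 0.95 with θ tied to k this way. Start at k = 2, θ = 16.5: P(X<86.7) ≈ 0.967.
Too high — lower k to spread out. Iterating converges to k ≈ 1.86.
Then θ = 16.5/(1.86−1) ≈ 19.2.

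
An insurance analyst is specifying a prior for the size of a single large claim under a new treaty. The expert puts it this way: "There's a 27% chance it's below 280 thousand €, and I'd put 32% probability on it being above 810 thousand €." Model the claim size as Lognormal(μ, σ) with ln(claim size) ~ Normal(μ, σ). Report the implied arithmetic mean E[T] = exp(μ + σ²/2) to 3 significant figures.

If T ~ Lognormal(μ,σ) then ln T ~ Normal(μ,σ), so the p-quantile of ln T is μ + z_p·σ.
ln(280) = 5.635 and ln(810) = 6.697; z_{0.27} = -0.6128, z_{0.68} = 0.4677.
σ = (6.697 − 5.635)/(0.4677 − (-0.6128)) = 0.983.
μ = 5.635 − (-0.6128)·0.983 = 6.237.
E[T] = exp(μ + σ²/2) = exp(6.237 + 0.4832) = 829 thousand €.

E[T] ≈ 829 thousand €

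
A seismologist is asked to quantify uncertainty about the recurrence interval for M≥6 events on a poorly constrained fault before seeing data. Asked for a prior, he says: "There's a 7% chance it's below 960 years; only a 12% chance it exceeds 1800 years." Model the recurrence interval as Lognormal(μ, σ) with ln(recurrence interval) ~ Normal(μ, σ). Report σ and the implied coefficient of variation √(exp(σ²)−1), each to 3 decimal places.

σ ≈ 0.237, CV ≈ 0.241

If T ~ Lognormal(μ,σ) then ln T ~ Normal(μ,σ), so the p-quantile of ln T is μ + z_p·σ.
ln(960) = 6.867 and ln(1800) = 7.496; z_{0.07} = -1.476, z_{0.88} = 1.175.
σ = (7.496 − 6.867)/(1.175 − (-1.476)) = 0.237.
μ = 6.867 − (-1.476)·0.237 = 7.217.
CV = √(exp(σ²)−1) = √(exp(0.0562)−1) = 0.241.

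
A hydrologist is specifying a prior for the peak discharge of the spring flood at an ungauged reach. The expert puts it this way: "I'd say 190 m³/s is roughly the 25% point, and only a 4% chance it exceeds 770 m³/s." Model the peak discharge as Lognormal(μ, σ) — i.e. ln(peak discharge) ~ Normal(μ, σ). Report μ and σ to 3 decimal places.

μ ≈ 5.636, σ ≈ 0.577

If T ~ Lognormal(μ,σ) then ln T ~ Normal(μ,σ), so the p-quantile of ln T is μ + z_p·σ.
ln(190) = 5.247 and ln(770) = 6.646; z_{0.25} = -0.6745, z_{0.96} = 1.751.
σ = (6.646 − 5.247)/(1.751 − (-0.6745)) = 0.577.
μ = 5.247 − (-0.6745)·0.577 = 5.636.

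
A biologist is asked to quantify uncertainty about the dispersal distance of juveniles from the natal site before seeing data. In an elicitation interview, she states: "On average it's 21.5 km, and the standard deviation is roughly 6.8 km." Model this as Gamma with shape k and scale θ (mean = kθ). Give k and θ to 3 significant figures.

For Gamma(k, scale θ): mean = kθ, variance = kθ², so CV = 1/√k.
CV = SD/mean = 6.8/21.5 = 0.3163, hence k = 1/CV² = 10.
Then θ = mean/k = 21.5/10 = 2.15.

k ≈ 10, θ ≈ 2.15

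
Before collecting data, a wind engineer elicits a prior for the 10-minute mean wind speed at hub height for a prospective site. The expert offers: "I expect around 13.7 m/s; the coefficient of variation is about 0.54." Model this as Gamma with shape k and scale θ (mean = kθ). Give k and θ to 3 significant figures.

k ≈ 3.43, θ ≈ 3.99

For Gamma(k, scale θ): mean = kθ, variance = kθ², so CV = 1/√k.
CV = 0.54, hence k = 1/CV² = 3.43.
Then θ = mean/k = 13.7/3.43 = 3.99.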